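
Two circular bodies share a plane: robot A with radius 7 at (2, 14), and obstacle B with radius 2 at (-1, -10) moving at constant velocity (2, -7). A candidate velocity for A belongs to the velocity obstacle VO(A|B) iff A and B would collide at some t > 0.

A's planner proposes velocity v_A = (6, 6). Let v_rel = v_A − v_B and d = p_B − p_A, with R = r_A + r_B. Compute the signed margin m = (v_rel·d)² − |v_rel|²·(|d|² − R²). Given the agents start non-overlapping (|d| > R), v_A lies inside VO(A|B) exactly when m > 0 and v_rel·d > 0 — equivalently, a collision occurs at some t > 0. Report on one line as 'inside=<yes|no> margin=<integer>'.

d = (-3, -24),  |d|² = 585;  R = 7+2 = 9,  c = 585−9² = 504
v_rel = (4, 13),  |v_rel|² = 185;  v_rel·d = (4)·(-3) + (13)·(-24) = -324
185·t² + 648·t + 504 = 0  ⇒  m = (-324)² − 185·504 = 11736
m = 11736 > 0,  v_rel·d = -324 < 0  ⇒  outside

inside=no margin=11736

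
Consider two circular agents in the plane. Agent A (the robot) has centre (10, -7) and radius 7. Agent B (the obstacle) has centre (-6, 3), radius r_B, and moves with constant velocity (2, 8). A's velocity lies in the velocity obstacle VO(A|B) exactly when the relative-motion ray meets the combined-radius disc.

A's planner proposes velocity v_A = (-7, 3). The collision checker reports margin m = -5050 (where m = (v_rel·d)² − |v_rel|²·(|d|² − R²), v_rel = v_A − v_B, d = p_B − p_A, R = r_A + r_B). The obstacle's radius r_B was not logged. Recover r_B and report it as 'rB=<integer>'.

m = -5050
d = (-16, 10);  v_rel = (-9, -5),  |v_rel|² = 106
v_rel×d = (-9)·(10) − (-5)·(-16) = -170
since m = R²·106 − (-170)²:  R² = (28900 + -5050) / 106 = 225
R = √225 = 15  ⇒  r_B = 15 − 7 = 8

rB=8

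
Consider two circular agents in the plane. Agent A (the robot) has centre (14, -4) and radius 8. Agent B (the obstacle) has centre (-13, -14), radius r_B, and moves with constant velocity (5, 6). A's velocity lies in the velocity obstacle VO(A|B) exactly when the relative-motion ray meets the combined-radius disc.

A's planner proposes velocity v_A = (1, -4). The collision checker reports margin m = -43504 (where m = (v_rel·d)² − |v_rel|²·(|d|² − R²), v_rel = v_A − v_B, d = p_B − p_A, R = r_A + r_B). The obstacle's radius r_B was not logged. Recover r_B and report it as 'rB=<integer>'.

m = -43504
d = (-27, -10);  v_rel = (-4, -10),  |v_rel|² = 116
v_rel×d = (-4)·(-10) − (-10)·(-27) = -230
since m = R²·116 − (-230)²:  R² = (52900 + -43504) / 116 = 81
R = √81 = 9  ⇒  r_B = 9 − 8 = 1

rB=1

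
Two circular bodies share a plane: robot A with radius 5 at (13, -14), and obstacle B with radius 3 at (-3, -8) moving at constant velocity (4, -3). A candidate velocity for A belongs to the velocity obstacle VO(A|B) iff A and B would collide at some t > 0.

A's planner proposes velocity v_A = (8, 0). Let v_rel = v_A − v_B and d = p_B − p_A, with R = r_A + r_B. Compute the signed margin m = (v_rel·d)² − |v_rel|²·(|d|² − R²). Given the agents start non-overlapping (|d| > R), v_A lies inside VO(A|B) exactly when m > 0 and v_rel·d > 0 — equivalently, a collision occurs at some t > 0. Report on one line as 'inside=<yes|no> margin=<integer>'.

d = (-16, 6),  |d|² = 292;  R = 5+3 = 8,  c = 292−8² = 228
v_rel = (4, 3),  |v_rel|² = 25;  v_rel·d = (4)·(-16) + (3)·(6) = -46
25·t² + 92·t + 228 = 0  ⇒  m = (-46)² − 25·228 = -3584
m = -3584 < 0,  v_rel·d = -46 < 0  ⇒  outside

inside=no margin=-3584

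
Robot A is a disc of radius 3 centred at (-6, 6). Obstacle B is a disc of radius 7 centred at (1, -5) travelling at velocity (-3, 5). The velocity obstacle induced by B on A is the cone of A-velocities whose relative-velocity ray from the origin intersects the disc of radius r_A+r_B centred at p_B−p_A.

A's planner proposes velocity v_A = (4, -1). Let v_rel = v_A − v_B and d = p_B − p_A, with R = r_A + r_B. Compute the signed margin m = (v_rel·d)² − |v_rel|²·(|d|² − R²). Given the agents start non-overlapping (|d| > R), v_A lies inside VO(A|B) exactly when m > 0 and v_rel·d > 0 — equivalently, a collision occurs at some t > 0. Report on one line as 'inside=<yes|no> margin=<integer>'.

d = (7, -11),  |d|² = 170;  R = 3+7 = 10,  c = 170−10² = 70
v_rel = (7, -6),  |v_rel|² = 85;  v_rel·d = (7)·(7) + (-6)·(-11) = 115
85·t² − 230·t + 70 = 0  ⇒  m = 115² − 85·70 = 7275
m = 7275 > 0,  v_rel·d = 115 > 0  ⇒  inside

inside=yes margin=7275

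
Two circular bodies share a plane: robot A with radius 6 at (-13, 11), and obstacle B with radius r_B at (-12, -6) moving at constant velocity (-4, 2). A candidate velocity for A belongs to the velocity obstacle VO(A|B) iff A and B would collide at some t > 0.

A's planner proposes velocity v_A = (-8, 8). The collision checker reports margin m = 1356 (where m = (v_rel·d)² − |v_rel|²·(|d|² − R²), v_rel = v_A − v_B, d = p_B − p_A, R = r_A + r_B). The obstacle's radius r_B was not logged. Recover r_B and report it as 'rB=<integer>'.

m = 1356
d = (1, -17);  v_rel = (-4, 6),  |v_rel|² = 52
v_rel×d = (-4)·(-17) − (6)·(1) = 62
since m = R²·52 − 62²:  R² = (3844 + 1356) / 52 = 100
R = √100 = 10  ⇒  r_B = 10 − 6 = 4

rB=4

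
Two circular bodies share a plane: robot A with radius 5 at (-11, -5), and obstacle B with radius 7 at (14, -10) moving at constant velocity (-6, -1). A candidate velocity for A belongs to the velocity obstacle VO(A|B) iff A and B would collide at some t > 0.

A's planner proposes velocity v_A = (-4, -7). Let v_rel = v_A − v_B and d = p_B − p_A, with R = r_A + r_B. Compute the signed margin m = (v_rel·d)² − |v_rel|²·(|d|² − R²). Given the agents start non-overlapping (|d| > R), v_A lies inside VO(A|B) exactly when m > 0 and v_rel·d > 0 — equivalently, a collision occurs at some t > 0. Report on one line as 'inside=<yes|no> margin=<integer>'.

d = (25, -5),  |d|² = 650;  R = 5+7 = 12,  c = 650−12² = 506
v_rel = (2, -6),  |v_rel|² = 40;  v_rel·d = (2)·(25) + (-6)·(-5) = 80
40·t² − 160·t + 506 = 0  ⇒  m = 80² − 40·506 = -13840
m = -13840 < 0,  v_rel·d = 80 > 0  ⇒  outside

inside=no margin=-13840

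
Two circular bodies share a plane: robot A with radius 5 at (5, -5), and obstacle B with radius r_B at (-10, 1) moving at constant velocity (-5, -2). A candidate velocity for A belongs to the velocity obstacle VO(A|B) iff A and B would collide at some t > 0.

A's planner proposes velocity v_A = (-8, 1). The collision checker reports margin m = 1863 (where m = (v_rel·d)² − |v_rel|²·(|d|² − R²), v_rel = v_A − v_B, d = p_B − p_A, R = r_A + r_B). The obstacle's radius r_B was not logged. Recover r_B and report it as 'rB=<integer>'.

m = 1863
d = (-15, 6);  v_rel = (-3, 3),  |v_rel|² = 18
v_rel×d = (-3)·(6) − (3)·(-15) = 27
since m = R²·18 − 27²:  R² = (729 + 1863) / 18 = 144
R = √144 = 12  ⇒  r_B = 12 − 5 = 7

rB=7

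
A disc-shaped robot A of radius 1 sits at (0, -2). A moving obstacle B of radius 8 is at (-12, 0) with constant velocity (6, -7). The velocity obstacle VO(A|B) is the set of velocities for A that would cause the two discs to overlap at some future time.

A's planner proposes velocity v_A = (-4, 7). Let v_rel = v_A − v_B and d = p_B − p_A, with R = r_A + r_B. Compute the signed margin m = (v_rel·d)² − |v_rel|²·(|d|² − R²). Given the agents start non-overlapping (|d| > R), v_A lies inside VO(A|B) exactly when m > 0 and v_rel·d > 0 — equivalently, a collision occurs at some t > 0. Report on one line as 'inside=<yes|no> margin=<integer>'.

d = (-12, 2),  |d|² = 148;  R = 1+8 = 9,  c = 148−9² = 67
v_rel = (-10, 14),  |v_rel|² = 296;  v_rel·d = (-10)·(-12) + (14)·(2) = 148
296·t² − 296·t + 67 = 0  ⇒  m = 148² − 296·67 = 2072
m = 2072 > 0,  v_rel·d = 148 > 0  ⇒  inside

inside=yes margin=2072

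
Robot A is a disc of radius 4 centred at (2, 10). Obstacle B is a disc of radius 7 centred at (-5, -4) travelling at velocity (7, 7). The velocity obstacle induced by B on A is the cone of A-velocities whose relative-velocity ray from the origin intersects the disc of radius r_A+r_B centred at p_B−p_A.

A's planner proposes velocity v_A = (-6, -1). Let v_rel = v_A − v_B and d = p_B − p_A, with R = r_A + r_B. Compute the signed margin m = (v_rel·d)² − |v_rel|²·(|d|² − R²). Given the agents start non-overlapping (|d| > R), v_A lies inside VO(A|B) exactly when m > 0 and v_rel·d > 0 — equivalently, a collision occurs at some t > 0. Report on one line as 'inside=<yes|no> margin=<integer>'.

d = (-7, -14),  |d|² = 245;  R = 4+7 = 11,  c = 245−11² = 124
v_rel = (-13, -8),  |v_rel|² = 233;  v_rel·d = (-13)·(-7) + (-8)·(-14) = 203
233·t² − 406·t + 124 = 0  ⇒  m = 203² − 233·124 = 12317
m = 12317 > 0,  v_rel·d = 203 > 0  ⇒  inside

inside=yes margin=12317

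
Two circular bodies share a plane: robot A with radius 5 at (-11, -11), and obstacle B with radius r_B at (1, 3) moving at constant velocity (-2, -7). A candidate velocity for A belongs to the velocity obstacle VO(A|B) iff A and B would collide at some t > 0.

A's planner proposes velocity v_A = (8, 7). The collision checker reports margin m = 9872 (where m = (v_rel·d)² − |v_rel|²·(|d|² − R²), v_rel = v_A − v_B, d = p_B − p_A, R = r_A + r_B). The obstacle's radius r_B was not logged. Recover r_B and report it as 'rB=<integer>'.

m = 9872
d = (12, 14);  v_rel = (10, 14),  |v_rel|² = 296
v_rel×d = (10)·(14) − (14)·(12) = -28
since m = R²·296 − (-28)²:  R² = (784 + 9872) / 296 = 36
R = √36 = 6  ⇒  r_B = 6 − 5 = 1

rB=1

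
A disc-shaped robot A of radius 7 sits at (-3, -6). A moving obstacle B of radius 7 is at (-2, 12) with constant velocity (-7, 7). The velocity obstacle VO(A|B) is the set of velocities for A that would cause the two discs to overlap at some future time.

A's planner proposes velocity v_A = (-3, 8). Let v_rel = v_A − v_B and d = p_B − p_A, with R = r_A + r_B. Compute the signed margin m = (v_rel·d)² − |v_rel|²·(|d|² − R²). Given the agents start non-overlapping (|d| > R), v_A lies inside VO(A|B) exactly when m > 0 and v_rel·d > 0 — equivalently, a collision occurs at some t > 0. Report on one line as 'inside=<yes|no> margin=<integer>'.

d = (1, 18),  |d|² = 325;  R = 7+7 = 14,  c = 325−14² = 129
v_rel = (4, 1),  |v_rel|² = 17;  v_rel·d = (4)·(1) + (1)·(18) = 22
17·t² − 44·t + 129 = 0  ⇒  m = 22² − 17·129 = -1709
m = -1709 < 0,  v_rel·d = 22 > 0  ⇒  outside

inside=no margin=-1709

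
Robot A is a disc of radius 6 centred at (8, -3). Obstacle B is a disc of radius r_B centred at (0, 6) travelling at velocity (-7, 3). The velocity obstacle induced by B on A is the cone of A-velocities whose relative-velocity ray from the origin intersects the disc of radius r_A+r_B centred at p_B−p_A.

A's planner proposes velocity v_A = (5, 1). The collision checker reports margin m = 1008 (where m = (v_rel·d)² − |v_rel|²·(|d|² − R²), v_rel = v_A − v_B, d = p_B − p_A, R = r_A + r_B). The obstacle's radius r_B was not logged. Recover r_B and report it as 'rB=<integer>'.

m = 1008
d = (-8, 9);  v_rel = (12, -2),  |v_rel|² = 148
v_rel×d = (12)·(9) − (-2)·(-8) = 92
since m = R²·148 − 92²:  R² = (8464 + 1008) / 148 = 64
R = √64 = 8  ⇒  r_B = 8 − 6 = 2

rB=2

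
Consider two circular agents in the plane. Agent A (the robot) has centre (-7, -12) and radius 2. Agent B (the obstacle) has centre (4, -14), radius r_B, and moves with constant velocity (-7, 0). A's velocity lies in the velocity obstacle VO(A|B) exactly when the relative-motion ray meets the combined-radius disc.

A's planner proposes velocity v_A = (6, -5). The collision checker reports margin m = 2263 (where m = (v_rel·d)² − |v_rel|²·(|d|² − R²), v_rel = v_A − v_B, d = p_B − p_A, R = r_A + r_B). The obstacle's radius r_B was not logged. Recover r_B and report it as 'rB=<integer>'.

m = 2263
d = (11, -2);  v_rel = (13, -5),  |v_rel|² = 194
v_rel×d = (13)·(-2) − (-5)·(11) = 29
since m = R²·194 − 29²:  R² = (841 + 2263) / 194 = 16
R = √16 = 4  ⇒  r_B = 4 − 2 = 2

rB=2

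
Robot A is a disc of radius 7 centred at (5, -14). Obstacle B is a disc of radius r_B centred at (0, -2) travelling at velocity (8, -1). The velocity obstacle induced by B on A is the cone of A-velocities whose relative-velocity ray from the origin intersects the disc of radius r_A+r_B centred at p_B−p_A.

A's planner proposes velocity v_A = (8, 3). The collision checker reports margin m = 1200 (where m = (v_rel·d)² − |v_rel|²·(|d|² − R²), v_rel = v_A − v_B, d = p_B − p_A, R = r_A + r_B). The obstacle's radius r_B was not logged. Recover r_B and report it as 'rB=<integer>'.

m = 1200
d = (-5, 12);  v_rel = (0, 4),  |v_rel|² = 16
v_rel×d = (0)·(12) − (4)·(-5) = 20
since m = R²·16 − 20²:  R² = (400 + 1200) / 16 = 100
R = √100 = 10  ⇒  r_B = 10 − 7 = 3

rB=3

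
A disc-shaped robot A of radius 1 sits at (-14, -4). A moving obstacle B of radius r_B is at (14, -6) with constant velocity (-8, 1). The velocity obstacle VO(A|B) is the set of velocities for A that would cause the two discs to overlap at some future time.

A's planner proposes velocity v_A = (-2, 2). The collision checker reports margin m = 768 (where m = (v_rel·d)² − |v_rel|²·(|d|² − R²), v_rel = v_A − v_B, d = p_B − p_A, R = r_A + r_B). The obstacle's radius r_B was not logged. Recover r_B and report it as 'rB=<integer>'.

m = 768
d = (28, -2);  v_rel = (6, 1),  |v_rel|² = 37
v_rel×d = (6)·(-2) − (1)·(28) = -40
since m = R²·37 − (-40)²:  R² = (1600 + 768) / 37 = 64
R = √64 = 8  ⇒  r_B = 8 − 1 = 7

rB=7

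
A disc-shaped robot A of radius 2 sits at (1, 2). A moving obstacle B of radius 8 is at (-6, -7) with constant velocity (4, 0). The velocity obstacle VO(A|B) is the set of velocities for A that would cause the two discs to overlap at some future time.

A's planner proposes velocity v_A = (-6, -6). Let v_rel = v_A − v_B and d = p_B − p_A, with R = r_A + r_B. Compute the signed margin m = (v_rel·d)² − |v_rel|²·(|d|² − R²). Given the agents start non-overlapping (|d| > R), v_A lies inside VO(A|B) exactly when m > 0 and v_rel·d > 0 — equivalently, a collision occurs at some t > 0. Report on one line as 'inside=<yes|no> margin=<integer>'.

d = (-7, -9),  |d|² = 130;  R = 2+8 = 10,  c = 130−10² = 30
v_rel = (-10, -6),  |v_rel|² = 136;  v_rel·d = (-10)·(-7) + (-6)·(-9) = 124
136·t² − 248·t + 30 = 0  ⇒  m = 124² − 136·30 = 11296
m = 11296 > 0,  v_rel·d = 124 > 0  ⇒  inside

inside=yes margin=11296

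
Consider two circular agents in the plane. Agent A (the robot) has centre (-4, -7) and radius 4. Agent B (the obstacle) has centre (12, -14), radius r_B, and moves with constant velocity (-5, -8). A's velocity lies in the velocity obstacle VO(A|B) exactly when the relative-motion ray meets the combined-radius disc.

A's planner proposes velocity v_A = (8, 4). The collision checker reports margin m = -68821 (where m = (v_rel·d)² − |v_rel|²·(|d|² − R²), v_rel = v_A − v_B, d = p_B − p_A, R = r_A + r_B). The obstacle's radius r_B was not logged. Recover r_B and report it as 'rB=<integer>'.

m = -68821
d = (16, -7);  v_rel = (13, 12),  |v_rel|² = 313
v_rel×d = (13)·(-7) − (12)·(16) = -283
since m = R²·313 − (-283)²:  R² = (80089 + -68821) / 313 = 36
R = √36 = 6  ⇒  r_B = 6 − 4 = 2

rB=2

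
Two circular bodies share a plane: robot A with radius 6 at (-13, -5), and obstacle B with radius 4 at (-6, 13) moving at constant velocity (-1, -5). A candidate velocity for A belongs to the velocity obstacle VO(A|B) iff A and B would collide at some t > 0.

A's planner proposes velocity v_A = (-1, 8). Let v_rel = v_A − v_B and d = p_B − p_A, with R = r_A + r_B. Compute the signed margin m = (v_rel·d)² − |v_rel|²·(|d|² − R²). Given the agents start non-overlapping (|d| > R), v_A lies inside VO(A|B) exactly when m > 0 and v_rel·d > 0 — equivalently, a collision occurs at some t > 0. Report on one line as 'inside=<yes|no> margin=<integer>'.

d = (7, 18),  |d|² = 373;  R = 6+4 = 10,  c = 373−10² = 273
v_rel = (0, 13),  |v_rel|² = 169;  v_rel·d = (0)·(7) + (13)·(18) = 234
169·t² − 468·t + 273 = 0  ⇒  m = 234² − 169·273 = 8619
m = 8619 > 0,  v_rel·d = 234 > 0  ⇒  inside

inside=yes margin=8619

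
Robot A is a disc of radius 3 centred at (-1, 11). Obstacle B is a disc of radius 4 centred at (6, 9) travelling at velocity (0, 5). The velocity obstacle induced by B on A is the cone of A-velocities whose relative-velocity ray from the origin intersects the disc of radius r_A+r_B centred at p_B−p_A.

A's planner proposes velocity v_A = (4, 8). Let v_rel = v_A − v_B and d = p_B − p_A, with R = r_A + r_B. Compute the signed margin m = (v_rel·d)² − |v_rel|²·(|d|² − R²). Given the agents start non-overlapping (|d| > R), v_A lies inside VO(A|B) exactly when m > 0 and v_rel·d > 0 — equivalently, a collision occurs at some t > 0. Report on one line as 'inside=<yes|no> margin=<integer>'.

d = (7, -2),  |d|² = 53;  R = 3+4 = 7,  c = 53−7² = 4
v_rel = (4, 3),  |v_rel|² = 25;  v_rel·d = (4)·(7) + (3)·(-2) = 22
25·t² − 44·t + 4 = 0  ⇒  m = 22² − 25·4 = 384
m = 384 > 0,  v_rel·d = 22 > 0  ⇒  inside

inside=yes margin=384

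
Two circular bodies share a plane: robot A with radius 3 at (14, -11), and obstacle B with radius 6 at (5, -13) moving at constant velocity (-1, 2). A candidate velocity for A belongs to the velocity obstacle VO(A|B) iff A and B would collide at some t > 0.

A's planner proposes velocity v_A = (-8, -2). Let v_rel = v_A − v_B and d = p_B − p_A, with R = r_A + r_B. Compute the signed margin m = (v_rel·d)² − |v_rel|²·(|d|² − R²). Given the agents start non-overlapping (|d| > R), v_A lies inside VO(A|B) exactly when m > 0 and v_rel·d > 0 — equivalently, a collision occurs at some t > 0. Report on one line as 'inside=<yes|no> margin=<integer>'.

d = (-9, -2),  |d|² = 85;  R = 3+6 = 9,  c = 85−9² = 4
v_rel = (-7, -4),  |v_rel|² = 65;  v_rel·d = (-7)·(-9) + (-4)·(-2) = 71
65·t² − 142·t + 4 = 0  ⇒  m = 71² − 65·4 = 4781
m = 4781 > 0,  v_rel·d = 71 > 0  ⇒  inside

inside=yes margin=4781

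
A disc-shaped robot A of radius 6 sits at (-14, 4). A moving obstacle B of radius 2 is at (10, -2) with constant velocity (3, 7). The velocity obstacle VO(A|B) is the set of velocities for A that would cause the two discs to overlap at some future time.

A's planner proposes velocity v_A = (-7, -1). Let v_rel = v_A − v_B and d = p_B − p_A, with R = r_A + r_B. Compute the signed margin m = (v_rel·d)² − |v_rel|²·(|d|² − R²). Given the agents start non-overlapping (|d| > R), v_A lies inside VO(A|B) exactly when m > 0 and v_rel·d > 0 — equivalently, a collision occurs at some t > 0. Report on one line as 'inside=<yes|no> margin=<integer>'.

d = (24, -6),  |d|² = 612;  R = 6+2 = 8,  c = 612−8² = 548
v_rel = (-10, -8),  |v_rel|² = 164;  v_rel·d = (-10)·(24) + (-8)·(-6) = -192
164·t² + 384·t + 548 = 0  ⇒  m = (-192)² − 164·548 = -53008
m = -53008 < 0,  v_rel·d = -192 < 0  ⇒  outside

inside=no margin=-53008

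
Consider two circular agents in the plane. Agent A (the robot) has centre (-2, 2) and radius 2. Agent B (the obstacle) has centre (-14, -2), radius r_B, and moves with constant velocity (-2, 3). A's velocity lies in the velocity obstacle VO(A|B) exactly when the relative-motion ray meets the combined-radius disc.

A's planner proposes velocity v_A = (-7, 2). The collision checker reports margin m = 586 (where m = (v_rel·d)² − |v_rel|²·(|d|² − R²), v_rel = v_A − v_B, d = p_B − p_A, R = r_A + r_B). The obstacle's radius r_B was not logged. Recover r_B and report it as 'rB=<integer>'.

m = 586
d = (-12, -4);  v_rel = (-5, -1),  |v_rel|² = 26
v_rel×d = (-5)·(-4) − (-1)·(-12) = 8
since m = R²·26 − 8²:  R² = (64 + 586) / 26 = 25
R = √25 = 5  ⇒  r_B = 5 − 2 = 3

rB=3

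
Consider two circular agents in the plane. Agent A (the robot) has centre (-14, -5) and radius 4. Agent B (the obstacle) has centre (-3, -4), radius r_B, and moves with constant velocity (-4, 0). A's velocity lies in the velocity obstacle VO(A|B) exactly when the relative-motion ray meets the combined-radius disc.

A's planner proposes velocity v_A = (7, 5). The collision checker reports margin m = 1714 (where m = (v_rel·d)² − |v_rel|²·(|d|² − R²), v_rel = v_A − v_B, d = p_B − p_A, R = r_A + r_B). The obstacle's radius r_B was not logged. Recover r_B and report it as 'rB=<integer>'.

m = 1714
d = (11, 1);  v_rel = (11, 5),  |v_rel|² = 146
v_rel×d = (11)·(1) − (5)·(11) = -44
since m = R²·146 − (-44)²:  R² = (1936 + 1714) / 146 = 25
R = √25 = 5  ⇒  r_B = 5 − 4 = 1

rB=1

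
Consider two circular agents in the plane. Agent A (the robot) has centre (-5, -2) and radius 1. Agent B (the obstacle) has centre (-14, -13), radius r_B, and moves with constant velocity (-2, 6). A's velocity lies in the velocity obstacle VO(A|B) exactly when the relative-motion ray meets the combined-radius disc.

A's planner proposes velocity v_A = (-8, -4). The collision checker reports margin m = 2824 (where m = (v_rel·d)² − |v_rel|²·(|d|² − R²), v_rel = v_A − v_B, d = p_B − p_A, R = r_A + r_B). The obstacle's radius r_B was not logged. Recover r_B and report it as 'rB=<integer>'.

m = 2824
d = (-9, -11);  v_rel = (-6, -10),  |v_rel|² = 136
v_rel×d = (-6)·(-11) − (-10)·(-9) = -24
since m = R²·136 − (-24)²:  R² = (576 + 2824) / 136 = 25
R = √25 = 5  ⇒  r_B = 5 − 1 = 4

rB=4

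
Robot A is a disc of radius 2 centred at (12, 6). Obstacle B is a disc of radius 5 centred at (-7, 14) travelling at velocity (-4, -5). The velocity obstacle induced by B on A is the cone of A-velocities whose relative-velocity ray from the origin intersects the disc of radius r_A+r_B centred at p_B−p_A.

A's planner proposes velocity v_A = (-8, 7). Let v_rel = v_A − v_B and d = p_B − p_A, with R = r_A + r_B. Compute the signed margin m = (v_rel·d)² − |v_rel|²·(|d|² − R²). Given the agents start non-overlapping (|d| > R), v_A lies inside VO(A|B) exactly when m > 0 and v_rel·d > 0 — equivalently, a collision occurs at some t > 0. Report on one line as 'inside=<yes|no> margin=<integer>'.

d = (-19, 8),  |d|² = 425;  R = 2+5 = 7,  c = 425−7² = 376
v_rel = (-4, 12),  |v_rel|² = 160;  v_rel·d = (-4)·(-19) + (12)·(8) = 172
160·t² − 344·t + 376 = 0  ⇒  m = 172² − 160·376 = -30576
m = -30576 < 0,  v_rel·d = 172 > 0  ⇒  outside

inside=no margin=-30576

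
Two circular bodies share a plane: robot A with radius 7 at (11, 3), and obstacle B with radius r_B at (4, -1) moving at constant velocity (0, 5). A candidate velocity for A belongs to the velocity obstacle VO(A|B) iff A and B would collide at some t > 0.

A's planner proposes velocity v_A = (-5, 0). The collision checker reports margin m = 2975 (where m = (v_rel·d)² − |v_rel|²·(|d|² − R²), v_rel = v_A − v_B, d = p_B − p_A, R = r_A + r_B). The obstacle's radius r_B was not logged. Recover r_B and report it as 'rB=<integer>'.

m = 2975
d = (-7, -4);  v_rel = (-5, -5),  |v_rel|² = 50
v_rel×d = (-5)·(-4) − (-5)·(-7) = -15
since m = R²·50 − (-15)²:  R² = (225 + 2975) / 50 = 64
R = √64 = 8  ⇒  r_B = 8 − 7 = 1

rB=1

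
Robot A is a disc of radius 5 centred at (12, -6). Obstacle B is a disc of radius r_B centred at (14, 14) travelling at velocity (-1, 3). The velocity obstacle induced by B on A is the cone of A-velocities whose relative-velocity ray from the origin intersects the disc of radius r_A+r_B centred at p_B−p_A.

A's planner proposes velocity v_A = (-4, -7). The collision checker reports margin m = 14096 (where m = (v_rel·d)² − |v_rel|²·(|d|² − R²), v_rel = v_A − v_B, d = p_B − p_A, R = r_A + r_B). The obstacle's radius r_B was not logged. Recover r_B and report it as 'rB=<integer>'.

m = 14096
d = (2, 20);  v_rel = (-3, -10),  |v_rel|² = 109
v_rel×d = (-3)·(20) − (-10)·(2) = -40
since m = R²·109 − (-40)²:  R² = (1600 + 14096) / 109 = 144
R = √144 = 12  ⇒  r_B = 12 − 5 = 7

rB=7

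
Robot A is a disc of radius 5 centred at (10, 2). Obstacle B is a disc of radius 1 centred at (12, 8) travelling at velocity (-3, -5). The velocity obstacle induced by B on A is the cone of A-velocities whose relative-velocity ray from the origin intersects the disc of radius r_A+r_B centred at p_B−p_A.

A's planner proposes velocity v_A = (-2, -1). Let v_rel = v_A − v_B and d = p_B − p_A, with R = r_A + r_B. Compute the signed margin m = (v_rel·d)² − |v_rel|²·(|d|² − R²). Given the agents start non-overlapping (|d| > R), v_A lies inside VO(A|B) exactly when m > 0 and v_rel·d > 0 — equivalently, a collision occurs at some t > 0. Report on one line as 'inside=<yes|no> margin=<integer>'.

d = (2, 6),  |d|² = 40;  R = 5+1 = 6,  c = 40−6² = 4
v_rel = (1, 4),  |v_rel|² = 17;  v_rel·d = (1)·(2) + (4)·(6) = 26
17·t² − 52·t + 4 = 0  ⇒  m = 26² − 17·4 = 608
m = 608 > 0,  v_rel·d = 26 > 0  ⇒  inside

inside=yes margin=608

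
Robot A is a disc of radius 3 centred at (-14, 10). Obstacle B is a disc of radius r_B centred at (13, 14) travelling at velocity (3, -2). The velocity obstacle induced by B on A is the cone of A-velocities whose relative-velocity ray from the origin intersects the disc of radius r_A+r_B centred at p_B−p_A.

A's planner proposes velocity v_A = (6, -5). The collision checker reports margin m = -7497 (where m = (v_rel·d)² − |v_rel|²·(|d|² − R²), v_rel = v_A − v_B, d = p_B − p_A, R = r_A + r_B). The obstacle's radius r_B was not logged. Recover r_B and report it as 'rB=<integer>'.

m = -7497
d = (27, 4);  v_rel = (3, -3),  |v_rel|² = 18
v_rel×d = (3)·(4) − (-3)·(27) = 93
since m = R²·18 − 93²:  R² = (8649 + -7497) / 18 = 64
R = √64 = 8  ⇒  r_B = 8 − 3 = 5

rB=5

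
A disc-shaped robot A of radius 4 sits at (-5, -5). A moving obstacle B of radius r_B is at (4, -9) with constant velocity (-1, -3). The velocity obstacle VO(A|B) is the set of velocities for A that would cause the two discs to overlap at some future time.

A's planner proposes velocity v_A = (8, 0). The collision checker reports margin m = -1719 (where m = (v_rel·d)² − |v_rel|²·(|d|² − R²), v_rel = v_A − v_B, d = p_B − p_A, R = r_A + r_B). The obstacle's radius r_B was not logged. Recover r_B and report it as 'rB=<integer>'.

m = -1719
d = (9, -4);  v_rel = (9, 3),  |v_rel|² = 90
v_rel×d = (9)·(-4) − (3)·(9) = -63
since m = R²·90 − (-63)²:  R² = (3969 + -1719) / 90 = 25
R = √25 = 5  ⇒  r_B = 5 − 4 = 1

rB=1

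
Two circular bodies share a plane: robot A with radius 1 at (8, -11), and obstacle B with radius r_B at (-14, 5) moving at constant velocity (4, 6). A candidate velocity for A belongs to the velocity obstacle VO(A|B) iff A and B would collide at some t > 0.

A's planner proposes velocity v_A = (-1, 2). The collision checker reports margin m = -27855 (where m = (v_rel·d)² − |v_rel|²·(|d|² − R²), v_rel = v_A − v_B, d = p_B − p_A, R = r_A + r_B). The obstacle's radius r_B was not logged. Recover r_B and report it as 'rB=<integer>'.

m = -27855
d = (-22, 16);  v_rel = (-5, -4),  |v_rel|² = 41
v_rel×d = (-5)·(16) − (-4)·(-22) = -168
since m = R²·41 − (-168)²:  R² = (28224 + -27855) / 41 = 9
R = √9 = 3  ⇒  r_B = 3 − 1 = 2

rB=2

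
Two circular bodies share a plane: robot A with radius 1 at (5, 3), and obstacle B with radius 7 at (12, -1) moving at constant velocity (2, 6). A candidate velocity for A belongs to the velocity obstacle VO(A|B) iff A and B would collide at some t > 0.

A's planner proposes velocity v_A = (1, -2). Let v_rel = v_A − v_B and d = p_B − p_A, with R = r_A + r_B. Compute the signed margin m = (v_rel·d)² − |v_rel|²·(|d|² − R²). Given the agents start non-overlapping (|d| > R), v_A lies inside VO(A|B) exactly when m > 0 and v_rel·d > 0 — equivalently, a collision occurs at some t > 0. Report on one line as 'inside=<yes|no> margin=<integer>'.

d = (7, -4),  |d|² = 65;  R = 1+7 = 8,  c = 65−8² = 1
v_rel = (-1, -8),  |v_rel|² = 65;  v_rel·d = (-1)·(7) + (-8)·(-4) = 25
65·t² − 50·t + 1 = 0  ⇒  m = 25² − 65·1 = 560
m = 560 > 0,  v_rel·d = 25 > 0  ⇒  inside

inside=yes margin=560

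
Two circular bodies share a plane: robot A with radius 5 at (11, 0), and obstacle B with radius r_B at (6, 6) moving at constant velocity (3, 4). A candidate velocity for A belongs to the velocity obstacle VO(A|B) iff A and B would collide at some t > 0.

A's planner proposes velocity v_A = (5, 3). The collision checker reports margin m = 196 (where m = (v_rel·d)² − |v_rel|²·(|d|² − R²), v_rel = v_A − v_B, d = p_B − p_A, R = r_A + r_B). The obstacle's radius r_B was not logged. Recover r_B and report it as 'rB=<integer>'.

m = 196
d = (-5, 6);  v_rel = (2, -1),  |v_rel|² = 5
v_rel×d = (2)·(6) − (-1)·(-5) = 7
since m = R²·5 − 7²:  R² = (49 + 196) / 5 = 49
R = √49 = 7  ⇒  r_B = 7 − 5 = 2

rB=2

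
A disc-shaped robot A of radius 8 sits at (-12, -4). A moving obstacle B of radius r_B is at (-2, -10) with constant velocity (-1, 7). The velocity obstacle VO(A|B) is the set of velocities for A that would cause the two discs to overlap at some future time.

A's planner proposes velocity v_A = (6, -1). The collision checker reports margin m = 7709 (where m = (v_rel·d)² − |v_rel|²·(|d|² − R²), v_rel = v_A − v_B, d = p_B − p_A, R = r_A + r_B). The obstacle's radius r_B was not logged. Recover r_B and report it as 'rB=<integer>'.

m = 7709
d = (10, -6);  v_rel = (7, -8),  |v_rel|² = 113
v_rel×d = (7)·(-6) − (-8)·(10) = 38
since m = R²·113 − 38²:  R² = (1444 + 7709) / 113 = 81
R = √81 = 9  ⇒  r_B = 9 − 8 = 1

rB=1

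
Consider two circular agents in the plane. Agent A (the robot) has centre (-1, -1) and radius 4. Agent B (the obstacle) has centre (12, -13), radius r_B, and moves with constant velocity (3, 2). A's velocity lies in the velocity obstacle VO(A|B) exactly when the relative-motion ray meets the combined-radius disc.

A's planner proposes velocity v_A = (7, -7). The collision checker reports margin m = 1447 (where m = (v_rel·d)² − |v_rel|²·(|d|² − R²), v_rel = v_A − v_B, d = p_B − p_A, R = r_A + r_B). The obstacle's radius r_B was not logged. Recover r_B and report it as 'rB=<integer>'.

m = 1447
d = (13, -12);  v_rel = (4, -9),  |v_rel|² = 97
v_rel×d = (4)·(-12) − (-9)·(13) = 69
since m = R²·97 − 69²:  R² = (4761 + 1447) / 97 = 64
R = √64 = 8  ⇒  r_B = 8 − 4 = 4

rB=4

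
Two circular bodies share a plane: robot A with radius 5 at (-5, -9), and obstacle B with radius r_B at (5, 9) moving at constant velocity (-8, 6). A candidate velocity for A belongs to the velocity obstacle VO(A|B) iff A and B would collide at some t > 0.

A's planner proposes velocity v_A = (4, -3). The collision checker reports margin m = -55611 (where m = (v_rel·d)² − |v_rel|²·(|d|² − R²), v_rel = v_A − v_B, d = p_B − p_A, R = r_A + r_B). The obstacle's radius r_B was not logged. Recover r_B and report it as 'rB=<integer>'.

m = -55611
d = (10, 18);  v_rel = (12, -9),  |v_rel|² = 225
v_rel×d = (12)·(18) − (-9)·(10) = 306
since m = R²·225 − 306²:  R² = (93636 + -55611) / 225 = 169
R = √169 = 13  ⇒  r_B = 13 − 5 = 8

rB=8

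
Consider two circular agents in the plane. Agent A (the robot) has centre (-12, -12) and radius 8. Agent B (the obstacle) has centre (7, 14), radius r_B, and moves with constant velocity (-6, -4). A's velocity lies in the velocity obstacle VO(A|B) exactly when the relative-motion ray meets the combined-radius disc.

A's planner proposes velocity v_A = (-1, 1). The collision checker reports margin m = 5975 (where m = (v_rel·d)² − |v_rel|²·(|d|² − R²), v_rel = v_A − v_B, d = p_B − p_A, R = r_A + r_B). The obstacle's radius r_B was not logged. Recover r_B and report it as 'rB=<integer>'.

m = 5975
d = (19, 26);  v_rel = (5, 5),  |v_rel|² = 50
v_rel×d = (5)·(26) − (5)·(19) = 35
since m = R²·50 − 35²:  R² = (1225 + 5975) / 50 = 144
R = √144 = 12  ⇒  r_B = 12 − 8 = 4

rB=4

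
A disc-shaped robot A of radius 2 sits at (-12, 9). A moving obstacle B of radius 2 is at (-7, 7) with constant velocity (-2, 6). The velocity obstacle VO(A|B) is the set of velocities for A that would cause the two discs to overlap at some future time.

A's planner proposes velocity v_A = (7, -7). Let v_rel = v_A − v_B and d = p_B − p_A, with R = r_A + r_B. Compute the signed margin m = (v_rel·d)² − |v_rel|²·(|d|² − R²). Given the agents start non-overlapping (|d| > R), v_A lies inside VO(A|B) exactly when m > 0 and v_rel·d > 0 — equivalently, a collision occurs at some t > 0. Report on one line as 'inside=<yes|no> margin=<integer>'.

d = (5, -2),  |d|² = 29;  R = 2+2 = 4,  c = 29−4² = 13
v_rel = (9, -13),  |v_rel|² = 250;  v_rel·d = (9)·(5) + (-13)·(-2) = 71
250·t² − 142·t + 13 = 0  ⇒  m = 71² − 250·13 = 1791
m = 1791 > 0,  v_rel·d = 71 > 0  ⇒  inside

inside=yes margin=1791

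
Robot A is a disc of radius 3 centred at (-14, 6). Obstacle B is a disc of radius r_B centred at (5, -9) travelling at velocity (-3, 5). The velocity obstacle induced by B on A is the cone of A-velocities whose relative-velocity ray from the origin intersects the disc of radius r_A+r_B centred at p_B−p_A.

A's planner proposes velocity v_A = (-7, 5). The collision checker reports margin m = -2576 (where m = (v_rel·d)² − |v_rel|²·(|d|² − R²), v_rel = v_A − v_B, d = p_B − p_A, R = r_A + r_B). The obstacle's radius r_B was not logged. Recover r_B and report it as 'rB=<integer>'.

m = -2576
d = (19, -15);  v_rel = (-4, 0),  |v_rel|² = 16
v_rel×d = (-4)·(-15) − (0)·(19) = 60
since m = R²·16 − 60²:  R² = (3600 + -2576) / 16 = 64
R = √64 = 8  ⇒  r_B = 8 − 3 = 5

rB=5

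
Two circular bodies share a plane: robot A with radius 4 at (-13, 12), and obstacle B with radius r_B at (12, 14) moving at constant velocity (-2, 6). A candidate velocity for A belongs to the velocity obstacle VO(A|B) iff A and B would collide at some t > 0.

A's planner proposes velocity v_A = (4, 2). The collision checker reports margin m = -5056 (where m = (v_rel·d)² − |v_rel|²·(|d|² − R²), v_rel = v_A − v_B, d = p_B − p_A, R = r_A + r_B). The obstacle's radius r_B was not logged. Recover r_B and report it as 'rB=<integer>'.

m = -5056
d = (25, 2);  v_rel = (6, -4),  |v_rel|² = 52
v_rel×d = (6)·(2) − (-4)·(25) = 112
since m = R²·52 − 112²:  R² = (12544 + -5056) / 52 = 144
R = √144 = 12  ⇒  r_B = 12 − 4 = 8

rB=8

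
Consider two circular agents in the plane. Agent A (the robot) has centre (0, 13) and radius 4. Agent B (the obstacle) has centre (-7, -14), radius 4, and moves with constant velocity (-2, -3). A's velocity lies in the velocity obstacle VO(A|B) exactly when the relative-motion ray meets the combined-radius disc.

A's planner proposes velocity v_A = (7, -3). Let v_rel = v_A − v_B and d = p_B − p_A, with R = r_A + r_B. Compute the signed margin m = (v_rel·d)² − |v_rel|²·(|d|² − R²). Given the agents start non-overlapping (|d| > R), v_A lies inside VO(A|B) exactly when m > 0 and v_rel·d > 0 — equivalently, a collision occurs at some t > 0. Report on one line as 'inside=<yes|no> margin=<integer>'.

d = (-7, -27),  |d|² = 778;  R = 4+4 = 8,  c = 778−8² = 714
v_rel = (9, 0),  |v_rel|² = 81;  v_rel·d = (9)·(-7) + (0)·(-27) = -63
81·t² + 126·t + 714 = 0  ⇒  m = (-63)² − 81·714 = -53865
m = -53865 < 0,  v_rel·d = -63 < 0  ⇒  outside

inside=no margin=-53865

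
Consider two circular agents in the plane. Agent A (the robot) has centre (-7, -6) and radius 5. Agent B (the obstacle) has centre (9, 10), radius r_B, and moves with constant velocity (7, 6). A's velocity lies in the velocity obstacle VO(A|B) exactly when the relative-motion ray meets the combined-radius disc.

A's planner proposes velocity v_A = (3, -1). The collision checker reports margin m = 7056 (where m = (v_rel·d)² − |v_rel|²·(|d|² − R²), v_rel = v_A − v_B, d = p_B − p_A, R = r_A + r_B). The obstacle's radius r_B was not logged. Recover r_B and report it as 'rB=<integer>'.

m = 7056
d = (16, 16);  v_rel = (-4, -7),  |v_rel|² = 65
v_rel×d = (-4)·(16) − (-7)·(16) = 48
since m = R²·65 − 48²:  R² = (2304 + 7056) / 65 = 144
R = √144 = 12  ⇒  r_B = 12 − 5 = 7

rB=7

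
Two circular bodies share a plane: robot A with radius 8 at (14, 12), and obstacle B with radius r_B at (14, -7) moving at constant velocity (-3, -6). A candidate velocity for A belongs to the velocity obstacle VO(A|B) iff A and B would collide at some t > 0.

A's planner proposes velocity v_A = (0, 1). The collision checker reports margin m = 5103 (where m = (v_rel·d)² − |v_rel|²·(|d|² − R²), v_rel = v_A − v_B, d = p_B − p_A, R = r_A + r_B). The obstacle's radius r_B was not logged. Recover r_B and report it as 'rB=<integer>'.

m = 5103
d = (0, -19);  v_rel = (3, 7),  |v_rel|² = 58
v_rel×d = (3)·(-19) − (7)·(0) = -57
since m = R²·58 − (-57)²:  R² = (3249 + 5103) / 58 = 144
R = √144 = 12  ⇒  r_B = 12 − 8 = 4

rB=4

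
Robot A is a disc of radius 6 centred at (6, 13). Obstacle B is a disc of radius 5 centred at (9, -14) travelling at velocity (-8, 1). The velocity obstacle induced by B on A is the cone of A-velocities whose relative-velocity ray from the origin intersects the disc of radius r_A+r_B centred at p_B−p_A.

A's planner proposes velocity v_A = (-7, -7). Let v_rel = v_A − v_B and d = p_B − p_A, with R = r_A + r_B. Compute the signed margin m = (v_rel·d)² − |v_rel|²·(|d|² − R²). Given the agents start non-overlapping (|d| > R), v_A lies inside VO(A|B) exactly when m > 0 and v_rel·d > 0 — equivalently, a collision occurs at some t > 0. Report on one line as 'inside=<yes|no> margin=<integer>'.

d = (3, -27),  |d|² = 738;  R = 6+5 = 11,  c = 738−11² = 617
v_rel = (1, -8),  |v_rel|² = 65;  v_rel·d = (1)·(3) + (-8)·(-27) = 219
65·t² − 438·t + 617 = 0  ⇒  m = 219² − 65·617 = 7856
m = 7856 > 0,  v_rel·d = 219 > 0  ⇒  inside

inside=yes margin=7856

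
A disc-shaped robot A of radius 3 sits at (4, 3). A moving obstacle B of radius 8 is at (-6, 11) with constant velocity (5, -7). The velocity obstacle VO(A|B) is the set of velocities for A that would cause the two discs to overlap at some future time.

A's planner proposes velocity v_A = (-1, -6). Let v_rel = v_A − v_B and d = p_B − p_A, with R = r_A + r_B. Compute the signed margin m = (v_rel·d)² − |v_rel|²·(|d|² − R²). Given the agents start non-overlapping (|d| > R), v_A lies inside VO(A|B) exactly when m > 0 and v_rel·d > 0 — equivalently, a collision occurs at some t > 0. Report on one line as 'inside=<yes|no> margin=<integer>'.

d = (-10, 8),  |d|² = 164;  R = 3+8 = 11,  c = 164−11² = 43
v_rel = (-6, 1),  |v_rel|² = 37;  v_rel·d = (-6)·(-10) + (1)·(8) = 68
37·t² − 136·t + 43 = 0  ⇒  m = 68² − 37·43 = 3033
m = 3033 > 0,  v_rel·d = 68 > 0  ⇒  inside

inside=yes margin=3033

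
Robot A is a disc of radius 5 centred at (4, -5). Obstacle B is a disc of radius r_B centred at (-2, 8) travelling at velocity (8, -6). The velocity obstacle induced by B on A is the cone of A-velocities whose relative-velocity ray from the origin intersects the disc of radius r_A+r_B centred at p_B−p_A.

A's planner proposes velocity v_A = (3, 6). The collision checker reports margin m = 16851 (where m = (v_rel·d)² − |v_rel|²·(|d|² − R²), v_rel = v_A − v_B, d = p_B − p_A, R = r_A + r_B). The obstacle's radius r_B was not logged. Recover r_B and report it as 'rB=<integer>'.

m = 16851
d = (-6, 13);  v_rel = (-5, 12),  |v_rel|² = 169
v_rel×d = (-5)·(13) − (12)·(-6) = 7
since m = R²·169 − 7²:  R² = (49 + 16851) / 169 = 100
R = √100 = 10  ⇒  r_B = 10 − 5 = 5

rB=5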